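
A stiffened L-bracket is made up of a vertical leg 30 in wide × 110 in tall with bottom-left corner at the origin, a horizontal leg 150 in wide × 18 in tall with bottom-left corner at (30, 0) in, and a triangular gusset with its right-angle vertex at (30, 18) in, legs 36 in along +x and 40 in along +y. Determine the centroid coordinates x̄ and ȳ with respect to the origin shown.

x̄ = 54.05 in, ȳ = 33.98 in

Part | A | x̄ᵢ | ȳᵢ | A·x̄ᵢ | A·ȳᵢ
vertical leg | 3300.00 | 15.00 | 55.00 | 49500.00 | 181500.00
horizontal leg | 2700.00 | 105.00 | 9.00 | 283500.00 | 24300.00
gusset | 720.00 | 42.00 | 31.33 | 30240.00 | 22560.00
Σ | 6720.00 |  |  | 363240.00 | 228360.00
x̄ = 363240.00 / 6720.00 = 54.05 in
ȳ = 228360.00 / 6720.00 = 33.98 in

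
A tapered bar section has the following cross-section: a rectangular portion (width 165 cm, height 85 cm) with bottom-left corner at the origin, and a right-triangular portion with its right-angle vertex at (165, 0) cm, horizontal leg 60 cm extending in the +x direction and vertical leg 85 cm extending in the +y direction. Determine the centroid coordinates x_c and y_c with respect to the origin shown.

rectangular portion: A = 165 × 85 = 14025.00, centroid at (82.50, 42.50).
triangular portion: A = ½·60·85 = 2550.00, centroid at (185.00, 28.33).
ΣA = 16575.00 cm², ΣAx_c = 1628812.50 cm³, ΣAy_c = 668312.50 cm³.
x_c = 1628812.50/16575.00 = 98.27 cm; y_c = 668312.50/16575.00 = 40.32 cm.

x_c = 98.27 cm, y_c = 40.32 cm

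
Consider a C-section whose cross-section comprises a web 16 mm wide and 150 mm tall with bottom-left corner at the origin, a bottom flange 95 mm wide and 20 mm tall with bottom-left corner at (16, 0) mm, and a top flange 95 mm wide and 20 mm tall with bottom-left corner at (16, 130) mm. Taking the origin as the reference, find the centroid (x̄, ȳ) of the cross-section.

x̄ = 42.02 mm, ȳ = 75.00 mm

Part | A | x̄ᵢ | ȳᵢ | A·x̄ᵢ | A·ȳᵢ
web | 2400.00 | 8.00 | 75.00 | 19200.00 | 180000.00
bottom flange | 1900.00 | 63.50 | 10.00 | 120650.00 | 19000.00
top flange | 1900.00 | 63.50 | 140.00 | 120650.00 | 266000.00
Σ | 6200.00 |  |  | 260500.00 | 465000.00
x̄ = 260500.00 / 6200.00 = 42.02 mm
ȳ = 465000.00 / 6200.00 = 75.00 mm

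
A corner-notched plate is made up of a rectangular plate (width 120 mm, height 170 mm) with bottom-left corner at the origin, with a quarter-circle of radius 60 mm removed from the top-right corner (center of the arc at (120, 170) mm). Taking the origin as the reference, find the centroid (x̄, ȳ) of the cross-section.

Part | A | x̄ᵢ | ȳᵢ | A·x̄ᵢ | A·ȳᵢ
plate | 20400.00 | 60.00 | 85.00 | 1224000.00 | 1734000.00
removed quarter-circle | -2827.43 | 94.54 | 144.54 | -267292.01 | -408663.68
Σ | 17572.57 |  |  | 956707.99 | 1325336.32
x̄ = 956707.99 / 17572.57 = 54.44 mm
ȳ = 1325336.32 / 17572.57 = 75.42 mm

x̄ = 54.44 mm, ȳ = 75.42 mm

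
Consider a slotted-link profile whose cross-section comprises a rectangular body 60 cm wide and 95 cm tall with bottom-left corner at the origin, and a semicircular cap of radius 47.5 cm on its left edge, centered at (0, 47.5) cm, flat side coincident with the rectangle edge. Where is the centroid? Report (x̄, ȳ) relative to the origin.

rectangular body: A = 60 × 95 = 5700.00, centroid at (30.00, 47.50).
semicircular end: A = ½π·47.5² = 3544.11, centroid at (-20.16, 47.50).
ΣA = 9244.11 cm², ΣAx̄ = 99552.08 cm³, ΣAȳ = 439095.19 cm³.
x̄ = 99552.08/9244.11 = 10.77 cm; ȳ = 439095.19/9244.11 = 47.50 cm.

x̄ = 10.77 cm, ȳ = 47.50 cm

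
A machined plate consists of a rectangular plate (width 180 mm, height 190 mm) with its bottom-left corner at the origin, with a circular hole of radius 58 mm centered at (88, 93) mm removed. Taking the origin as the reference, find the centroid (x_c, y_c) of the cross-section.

x_c = 90.89 mm, y_c = 95.89 mm

Part | A | x̄ᵢ | ȳᵢ | A·x̄ᵢ | A·ȳᵢ
plate | 34200.00 | 90.00 | 95.00 | 3078000.00 | 3249000.00
hole | -10568.32 | 88.00 | 93.00 | -930011.96 | -982853.54
Σ | 23631.68 |  |  | 2147988.04 | 2266146.46
x_c = 2147988.04 / 23631.68 = 90.89 mm
y_c = 2266146.46 / 23631.68 = 95.89 mm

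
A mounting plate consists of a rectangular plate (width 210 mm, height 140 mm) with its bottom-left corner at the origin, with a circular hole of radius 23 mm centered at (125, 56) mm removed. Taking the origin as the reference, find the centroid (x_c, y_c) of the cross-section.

Part | A | x̄ᵢ | ȳᵢ | A·x̄ᵢ | A·ȳᵢ
plate | 29400.00 | 105.00 | 70.00 | 3087000.00 | 2058000.00
hole | -1661.90 | 125.00 | 56.00 | -207737.81 | -93066.54
Σ | 27738.10 |  |  | 2879262.19 | 1964933.46
x_c = 2879262.19 / 27738.10 = 103.80 mm
y_c = 1964933.46 / 27738.10 = 70.84 mm

x_c = 103.80 mm, y_c = 70.84 mm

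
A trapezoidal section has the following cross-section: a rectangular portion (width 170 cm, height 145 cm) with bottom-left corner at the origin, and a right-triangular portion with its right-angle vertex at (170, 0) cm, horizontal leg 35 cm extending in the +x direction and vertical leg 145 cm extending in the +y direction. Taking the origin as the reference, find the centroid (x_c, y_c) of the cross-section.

rectangular portion: A = 170 × 145 = 24650.00, centroid at (85.00, 72.50).
triangular portion: A = ½·35·145 = 2537.50, centroid at (181.67, 48.33).
ΣA = 27187.50 cm², ΣAx_c = 2556229.17 cm³, ΣAy_c = 1909770.83 cm³.
x_c = 2556229.17/27187.50 = 94.02 cm; y_c = 1909770.83/27187.50 = 70.24 cm.

x_c = 94.02 cm, y_c = 70.24 cm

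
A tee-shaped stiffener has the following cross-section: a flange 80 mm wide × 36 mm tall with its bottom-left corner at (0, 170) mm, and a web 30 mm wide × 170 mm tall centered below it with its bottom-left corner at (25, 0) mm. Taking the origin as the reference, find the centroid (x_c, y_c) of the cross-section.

Part | A | x̄ᵢ | ȳᵢ | A·x̄ᵢ | A·ȳᵢ
web | 5100.00 | 40.00 | 85.00 | 204000.00 | 433500.00
flange | 2880.00 | 40.00 | 188.00 | 115200.00 | 541440.00
Σ | 7980.00 |  |  | 319200.00 | 974940.00
x_c = 319200.00 / 7980.00 = 40.00 mm
y_c = 974940.00 / 7980.00 = 122.17 mm

x_c = 40.00 mm, y_c = 122.17 mm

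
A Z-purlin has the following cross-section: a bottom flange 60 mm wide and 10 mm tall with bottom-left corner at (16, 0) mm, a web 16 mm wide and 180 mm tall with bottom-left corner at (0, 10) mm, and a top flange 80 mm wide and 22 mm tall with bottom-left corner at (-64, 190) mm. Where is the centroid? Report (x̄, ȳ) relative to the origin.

x̄ = 1.60 mm, ȳ = 123.05 mm

Part | A | x̄ᵢ | ȳᵢ | A·x̄ᵢ | A·ȳᵢ
bottom flange | 600.00 | 46.00 | 5.00 | 27600.00 | 3000.00
web | 2880.00 | 8.00 | 100.00 | 23040.00 | 288000.00
top flange | 1760.00 | -24.00 | 201.00 | -42240.00 | 353760.00
Σ | 5240.00 |  |  | 8400.00 | 644760.00
x̄ = 8400.00 / 5240.00 = 1.60 mm
ȳ = 644760.00 / 5240.00 = 123.05 mm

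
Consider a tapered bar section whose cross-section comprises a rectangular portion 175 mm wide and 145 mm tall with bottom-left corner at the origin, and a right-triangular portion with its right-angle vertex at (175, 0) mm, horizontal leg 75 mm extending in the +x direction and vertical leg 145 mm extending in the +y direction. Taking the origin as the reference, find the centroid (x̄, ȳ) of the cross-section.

Part | A | x̄ᵢ | ȳᵢ | A·x̄ᵢ | A·ȳᵢ
rectangular portion | 25375.00 | 87.50 | 72.50 | 2220312.50 | 1839687.50
triangular portion | 5437.50 | 200.00 | 48.33 | 1087500.00 | 262812.50
Σ | 30812.50 |  |  | 3307812.50 | 2102500.00
x̄ = 3307812.50 / 30812.50 = 107.35 mm
ȳ = 2102500.00 / 30812.50 = 68.24 mm

x̄ = 107.35 mm, ȳ = 68.24 mm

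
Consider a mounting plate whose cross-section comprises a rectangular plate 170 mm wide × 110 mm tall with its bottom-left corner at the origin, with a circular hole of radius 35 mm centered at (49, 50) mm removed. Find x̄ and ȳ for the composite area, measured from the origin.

plate: A = 170 × 110 = 18700.00, centroid at (85.00, 55.00).
hole: A = −π·35² = -3848.45, centroid at (49.00, 50.00).
ΣA = 14851.55 mm², ΣAx̄ = 1400925.90 mm³, ΣAȳ = 836077.45 mm³.
x̄ = 1400925.90/14851.55 = 94.33 mm; ȳ = 836077.45/14851.55 = 56.30 mm.

x̄ = 94.33 mm, ȳ = 56.30 mm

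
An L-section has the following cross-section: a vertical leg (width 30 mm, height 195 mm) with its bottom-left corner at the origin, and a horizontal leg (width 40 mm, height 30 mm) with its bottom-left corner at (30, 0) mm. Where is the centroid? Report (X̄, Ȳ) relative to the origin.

X̄ = 20.96 mm, Ȳ = 83.46 mm

vertical leg: A = 30 × 195 = 5850.00, centroid at (15.00, 97.50).
horizontal leg: A = 40 × 30 = 1200.00, centroid at (50.00, 15.00).
ΣA = 7050.00 mm², ΣAX̄ = 147750.00 mm³, ΣAȲ = 588375.00 mm³.
X̄ = 147750.00/7050.00 = 20.96 mm; Ȳ = 588375.00/7050.00 = 83.46 mm.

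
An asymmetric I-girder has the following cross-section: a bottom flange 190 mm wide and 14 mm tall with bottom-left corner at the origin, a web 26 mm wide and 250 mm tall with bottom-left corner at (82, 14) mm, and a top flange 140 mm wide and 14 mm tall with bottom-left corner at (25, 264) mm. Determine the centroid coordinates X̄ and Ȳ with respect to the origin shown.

X̄ = 95.00 mm, Ȳ = 130.69 mm

Part | A | x̄ᵢ | ȳᵢ | A·x̄ᵢ | A·ȳᵢ
bottom flange | 2660.00 | 95.00 | 7.00 | 252700.00 | 18620.00
web | 6500.00 | 95.00 | 139.00 | 617500.00 | 903500.00
top flange | 1960.00 | 95.00 | 271.00 | 186200.00 | 531160.00
Σ | 11120.00 |  |  | 1056400.00 | 1453280.00
X̄ = 1056400.00 / 11120.00 = 95.00 mm
Ȳ = 1453280.00 / 11120.00 = 130.69 mm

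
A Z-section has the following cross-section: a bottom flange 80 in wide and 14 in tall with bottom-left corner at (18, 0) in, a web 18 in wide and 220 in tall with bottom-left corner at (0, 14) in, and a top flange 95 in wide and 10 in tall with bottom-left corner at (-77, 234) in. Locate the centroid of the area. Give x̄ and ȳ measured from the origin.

bottom flange: A = 80 × 14 = 1120.00, centroid at (58.00, 7.00).
web: A = 18 × 220 = 3960.00, centroid at (9.00, 124.00).
top flange: A = 95 × 10 = 950.00, centroid at (-29.50, 239.00).
ΣA = 6030.00 in², ΣAx̄ = 72575.00 in³, ΣAȳ = 725930.00 in³.
x̄ = 72575.00/6030.00 = 12.04 in; ȳ = 725930.00/6030.00 = 120.39 in.

x̄ = 12.04 in, ȳ = 120.39 in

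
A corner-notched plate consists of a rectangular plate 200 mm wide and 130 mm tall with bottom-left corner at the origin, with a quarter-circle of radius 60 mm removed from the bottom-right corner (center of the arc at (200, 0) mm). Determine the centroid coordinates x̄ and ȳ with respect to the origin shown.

x̄ = 90.91 mm, ȳ = 69.82 mm

plate: A = 200 × 130 = 26000.00, centroid at (100.00, 65.00).
removed quarter-circle: A = −¼π·60² = -2827.43, centroid at (174.54, 25.46).
ΣA = 23172.57 mm², ΣAx̄ = 2106513.32 mm³, ΣAȳ = 1618000.00 mm³.
x̄ = 2106513.32/23172.57 = 90.91 mm; ȳ = 1618000.00/23172.57 = 69.82 mm.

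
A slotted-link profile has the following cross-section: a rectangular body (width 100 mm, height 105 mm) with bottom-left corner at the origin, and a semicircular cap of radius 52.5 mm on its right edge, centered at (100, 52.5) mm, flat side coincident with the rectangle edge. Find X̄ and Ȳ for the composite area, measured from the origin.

rectangular body: A = 100 × 105 = 10500.00, centroid at (50.00, 52.50).
semicircular end: A = ½π·52.5² = 4329.51, centroid at (122.28, 52.50).
ΣA = 14829.51 mm²
ΣAX̄ = (10500.00)(50.00) + (4329.51)(122.28) = 1054419.49 mm³
ΣAȲ = (10500.00)(52.50) + (4329.51)(52.50) = 778549.14 mm³
X̄ = 1054419.49 / 14829.51 = 71.10 mm
Ȳ = 778549.14 / 14829.51 = 52.50 mm

X̄ = 71.10 mm, Ȳ = 52.50 mm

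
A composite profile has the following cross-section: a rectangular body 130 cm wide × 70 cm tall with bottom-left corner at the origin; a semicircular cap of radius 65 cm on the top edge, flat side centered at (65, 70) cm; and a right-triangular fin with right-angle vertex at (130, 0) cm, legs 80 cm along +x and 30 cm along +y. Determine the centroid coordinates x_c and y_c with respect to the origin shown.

Part | A | x̄ᵢ | ȳᵢ | A·x̄ᵢ | A·ȳᵢ
rectangular body | 9100.00 | 65.00 | 35.00 | 591500.00 | 318500.00
semicircular top | 6636.61 | 65.00 | 97.59 | 431379.94 | 647646.35
triangular fin | 1200.00 | 156.67 | 10.00 | 188000.00 | 12000.00
Σ | 16936.61 |  |  | 1210879.94 | 978146.35
x_c = 1210879.94 / 16936.61 = 71.49 cm
y_c = 978146.35 / 16936.61 = 57.75 cm

x_c = 71.49 cm, y_c = 57.75 cm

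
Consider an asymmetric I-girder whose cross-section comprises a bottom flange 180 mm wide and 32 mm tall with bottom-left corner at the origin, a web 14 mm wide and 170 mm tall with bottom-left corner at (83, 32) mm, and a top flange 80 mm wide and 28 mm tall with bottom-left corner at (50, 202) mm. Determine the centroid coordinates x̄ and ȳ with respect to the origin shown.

x̄ = 90.00 mm, ȳ = 82.32 mm

bottom flange: A = 180 × 32 = 5760.00, centroid at (90.00, 16.00).
web: A = 14 × 170 = 2380.00, centroid at (90.00, 117.00).
top flange: A = 80 × 28 = 2240.00, centroid at (90.00, 216.00).
ΣA = 10380.00 mm²
ΣAx̄ = (5760.00)(90.00) + (2380.00)(90.00) + (2240.00)(90.00) = 934200.00 mm³
ΣAȳ = (5760.00)(16.00) + (2380.00)(117.00) + (2240.00)(216.00) = 854460.00 mm³
x̄ = 934200.00 / 10380.00 = 90.00 mm
ȳ = 854460.00 / 10380.00 = 82.32 mm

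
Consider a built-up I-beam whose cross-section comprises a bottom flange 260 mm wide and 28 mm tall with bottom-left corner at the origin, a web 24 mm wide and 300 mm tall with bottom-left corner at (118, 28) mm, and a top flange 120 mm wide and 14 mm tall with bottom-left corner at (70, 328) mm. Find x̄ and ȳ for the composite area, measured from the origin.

x̄ = 130.00 mm, ȳ = 120.44 mm

Part | A | x̄ᵢ | ȳᵢ | A·x̄ᵢ | A·ȳᵢ
bottom flange | 7280.00 | 130.00 | 14.00 | 946400.00 | 101920.00
web | 7200.00 | 130.00 | 178.00 | 936000.00 | 1281600.00
top flange | 1680.00 | 130.00 | 335.00 | 218400.00 | 562800.00
Σ | 16160.00 |  |  | 2100800.00 | 1946320.00
x̄ = 2100800.00 / 16160.00 = 130.00 mm
ȳ = 1946320.00 / 16160.00 = 120.44 mm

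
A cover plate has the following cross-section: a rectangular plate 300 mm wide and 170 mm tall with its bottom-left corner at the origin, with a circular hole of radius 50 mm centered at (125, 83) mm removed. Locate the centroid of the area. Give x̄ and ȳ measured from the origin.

x̄ = 154.55 mm, ȳ = 85.36 mm

Part | A | x̄ᵢ | ȳᵢ | A·x̄ᵢ | A·ȳᵢ
plate | 51000.00 | 150.00 | 85.00 | 7650000.00 | 4335000.00
hole | -7853.98 | 125.00 | 83.00 | -981747.70 | -651880.48
Σ | 43146.02 |  |  | 6668252.30 | 3683119.52
x̄ = 6668252.30 / 43146.02 = 154.55 mm
ȳ = 3683119.52 / 43146.02 = 85.36 mm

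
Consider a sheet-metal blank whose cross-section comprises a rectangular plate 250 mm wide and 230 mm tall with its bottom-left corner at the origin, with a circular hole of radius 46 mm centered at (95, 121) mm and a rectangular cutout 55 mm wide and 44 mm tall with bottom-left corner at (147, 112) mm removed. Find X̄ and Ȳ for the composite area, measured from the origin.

X̄ = 126.64 mm, Ȳ = 113.23 mm

plate: A = 250 × 230 = 57500.00, centroid at (125.00, 115.00).
hole 1: A = −π·46² = -6647.61, centroid at (95.00, 121.00).
hole 2: A = −(55 × 44) = -2420.00, centroid at (174.50, 134.00).
ΣA = 48432.39 mm²
ΣAX̄ = (57500.00)(125.00) + (-6647.61)(95.00) + (-2420.00)(174.50) = 6133687.04 mm³
ΣAȲ = (57500.00)(115.00) + (-6647.61)(121.00) + (-2420.00)(134.00) = 5483859.18 mm³
X̄ = 6133687.04 / 48432.39 = 126.64 mm
Ȳ = 5483859.18 / 48432.39 = 113.23 mm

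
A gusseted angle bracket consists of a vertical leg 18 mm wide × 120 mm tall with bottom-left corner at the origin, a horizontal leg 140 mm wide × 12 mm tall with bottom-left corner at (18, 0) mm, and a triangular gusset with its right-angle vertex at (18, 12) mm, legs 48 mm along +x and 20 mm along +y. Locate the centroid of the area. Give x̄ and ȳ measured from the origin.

vertical leg: A = 18 × 120 = 2160.00, centroid at (9.00, 60.00).
horizontal leg: A = 140 × 12 = 1680.00, centroid at (88.00, 6.00).
gusset: A = ½·48·20 = 480.00, centroid at (34.00, 18.67).
ΣA = 4320.00 mm², ΣAx̄ = 183600.00 mm³, ΣAȳ = 148640.00 mm³.
x̄ = 183600.00/4320.00 = 42.50 mm; ȳ = 148640.00/4320.00 = 34.41 mm.

x̄ = 42.50 mm, ȳ = 34.41 mm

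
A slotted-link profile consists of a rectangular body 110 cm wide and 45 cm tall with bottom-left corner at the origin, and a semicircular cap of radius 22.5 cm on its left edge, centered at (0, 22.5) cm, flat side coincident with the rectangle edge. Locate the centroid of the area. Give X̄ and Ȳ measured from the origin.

X̄ = 46.07 cm, Ȳ = 22.50 cm

rectangular body: A = 110 × 45 = 4950.00, centroid at (55.00, 22.50).
semicircular end: A = ½π·22.5² = 795.22, centroid at (-9.55, 22.50).
ΣA = 5745.22 cm²
ΣAX̄ = (4950.00)(55.00) + (795.22)(-9.55) = 264656.25 cm³
ΣAȲ = (4950.00)(22.50) + (795.22)(22.50) = 129267.35 cm³
X̄ = 264656.25 / 5745.22 = 46.07 cm
Ȳ = 129267.35 / 5745.22 = 22.50 cm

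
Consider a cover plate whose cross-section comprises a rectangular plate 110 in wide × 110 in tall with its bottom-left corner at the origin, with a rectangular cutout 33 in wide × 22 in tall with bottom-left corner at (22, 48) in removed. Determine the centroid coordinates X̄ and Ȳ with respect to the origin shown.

plate: A = 110 × 110 = 12100.00, centroid at (55.00, 55.00).
hole: A = −(33 × 22) = -726.00, centroid at (38.50, 59.00).
ΣA = 11374.00 in²
ΣAX̄ = (12100.00)(55.00) + (-726.00)(38.50) = 637549.00 in³
ΣAȲ = (12100.00)(55.00) + (-726.00)(59.00) = 622666.00 in³
X̄ = 637549.00 / 11374.00 = 56.05 in
Ȳ = 622666.00 / 11374.00 = 54.74 in

X̄ = 56.05 in, Ȳ = 54.74 in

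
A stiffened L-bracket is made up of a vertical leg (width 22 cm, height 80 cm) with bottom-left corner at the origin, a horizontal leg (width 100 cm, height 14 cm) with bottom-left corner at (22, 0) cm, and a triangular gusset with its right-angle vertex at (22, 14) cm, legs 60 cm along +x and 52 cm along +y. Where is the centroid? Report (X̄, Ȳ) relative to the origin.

X̄ = 39.34 cm, Ȳ = 27.35 cm

Part | A | x̄ᵢ | ȳᵢ | A·x̄ᵢ | A·ȳᵢ
vertical leg | 1760.00 | 11.00 | 40.00 | 19360.00 | 70400.00
horizontal leg | 1400.00 | 72.00 | 7.00 | 100800.00 | 9800.00
gusset | 1560.00 | 42.00 | 31.33 | 65520.00 | 48880.00
Σ | 4720.00 |  |  | 185680.00 | 129080.00
X̄ = 185680.00 / 4720.00 = 39.34 cm
Ȳ = 129080.00 / 4720.00 = 27.35 cm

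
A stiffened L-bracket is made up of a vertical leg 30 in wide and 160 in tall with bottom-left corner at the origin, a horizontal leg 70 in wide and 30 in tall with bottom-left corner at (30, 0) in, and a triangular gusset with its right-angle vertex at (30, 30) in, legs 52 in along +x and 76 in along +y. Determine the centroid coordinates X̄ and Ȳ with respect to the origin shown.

vertical leg: A = 30 × 160 = 4800.00, centroid at (15.00, 80.00).
horizontal leg: A = 70 × 30 = 2100.00, centroid at (65.00, 15.00).
gusset: A = ½·52·76 = 1976.00, centroid at (47.33, 55.33).
ΣA = 8876.00 in², ΣAX̄ = 302030.67 in³, ΣAȲ = 524838.67 in³.
X̄ = 302030.67/8876.00 = 34.03 in; Ȳ = 524838.67/8876.00 = 59.13 in.

X̄ = 34.03 in, Ȳ = 59.13 in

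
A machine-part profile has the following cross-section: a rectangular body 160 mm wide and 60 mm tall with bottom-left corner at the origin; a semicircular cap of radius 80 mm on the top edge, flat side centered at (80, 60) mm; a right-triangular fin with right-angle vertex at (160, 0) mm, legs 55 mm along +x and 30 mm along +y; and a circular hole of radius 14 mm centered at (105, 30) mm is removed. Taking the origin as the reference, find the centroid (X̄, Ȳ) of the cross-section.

X̄ = 83.31 mm, Ȳ = 61.54 mm

Part | A | x̄ᵢ | ȳᵢ | A·x̄ᵢ | A·ȳᵢ
rectangular body | 9600.00 | 80.00 | 30.00 | 768000.00 | 288000.00
semicircular top | 10053.10 | 80.00 | 93.95 | 804247.72 | 944519.12
triangular fin | 825.00 | 178.33 | 10.00 | 147125.00 | 8250.00
hole | -615.75 | 105.00 | 30.00 | -64653.98 | -18472.56
Σ | 19862.34 |  |  | 1654718.74 | 1222296.56
X̄ = 1654718.74 / 19862.34 = 83.31 mm
Ȳ = 1222296.56 / 19862.34 = 61.54 mm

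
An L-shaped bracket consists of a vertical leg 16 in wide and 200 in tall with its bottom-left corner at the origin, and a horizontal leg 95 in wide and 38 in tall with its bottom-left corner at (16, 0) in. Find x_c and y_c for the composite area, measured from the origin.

x_c = 37.42 in, y_c = 57.06 in

Part | A | x̄ᵢ | ȳᵢ | A·x̄ᵢ | A·ȳᵢ
vertical leg | 3200.00 | 8.00 | 100.00 | 25600.00 | 320000.00
horizontal leg | 3610.00 | 63.50 | 19.00 | 229235.00 | 68590.00
Σ | 6810.00 |  |  | 254835.00 | 388590.00
x_c = 254835.00 / 6810.00 = 37.42 in
y_c = 388590.00 / 6810.00 = 57.06 in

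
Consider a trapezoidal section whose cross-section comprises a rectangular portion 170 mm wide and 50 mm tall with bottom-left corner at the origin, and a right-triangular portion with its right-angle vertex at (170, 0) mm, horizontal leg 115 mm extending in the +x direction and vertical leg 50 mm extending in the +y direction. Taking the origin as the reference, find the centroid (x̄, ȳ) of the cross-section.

rectangular portion: A = 170 × 50 = 8500.00, centroid at (85.00, 25.00).
triangular portion: A = ½·115·50 = 2875.00, centroid at (208.33, 16.67).
ΣA = 11375.00 mm², ΣAx̄ = 1321458.33 mm³, ΣAȳ = 260416.67 mm³.
x̄ = 1321458.33/11375.00 = 116.17 mm; ȳ = 260416.67/11375.00 = 22.89 mm.

x̄ = 116.17 mm, ȳ = 22.89 mm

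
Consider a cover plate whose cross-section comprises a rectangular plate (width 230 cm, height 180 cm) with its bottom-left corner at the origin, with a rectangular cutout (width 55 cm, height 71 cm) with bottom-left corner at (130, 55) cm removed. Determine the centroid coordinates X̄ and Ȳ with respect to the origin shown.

X̄ = 110.57 cm, Ȳ = 89.95 cm

plate: A = 230 × 180 = 41400.00, centroid at (115.00, 90.00).
hole: A = −(55 × 71) = -3905.00, centroid at (157.50, 90.50).
ΣA = 37495.00 cm²
ΣAX̄ = (41400.00)(115.00) + (-3905.00)(157.50) = 4145962.50 cm³
ΣAȲ = (41400.00)(90.00) + (-3905.00)(90.50) = 3372597.50 cm³
X̄ = 4145962.50 / 37495.00 = 110.57 cm
Ȳ = 3372597.50 / 37495.00 = 89.95 cm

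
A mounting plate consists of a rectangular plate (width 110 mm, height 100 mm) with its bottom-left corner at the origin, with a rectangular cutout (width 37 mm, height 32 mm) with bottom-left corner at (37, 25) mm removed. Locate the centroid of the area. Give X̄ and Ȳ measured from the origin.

plate: A = 110 × 100 = 11000.00, centroid at (55.00, 50.00).
hole: A = −(37 × 32) = -1184.00, centroid at (55.50, 41.00).
ΣA = 9816.00 mm²
ΣAX̄ = (11000.00)(55.00) + (-1184.00)(55.50) = 539288.00 mm³
ΣAȲ = (11000.00)(50.00) + (-1184.00)(41.00) = 501456.00 mm³
X̄ = 539288.00 / 9816.00 = 54.94 mm
Ȳ = 501456.00 / 9816.00 = 51.09 mm

X̄ = 54.94 mm, Ȳ = 51.09 mm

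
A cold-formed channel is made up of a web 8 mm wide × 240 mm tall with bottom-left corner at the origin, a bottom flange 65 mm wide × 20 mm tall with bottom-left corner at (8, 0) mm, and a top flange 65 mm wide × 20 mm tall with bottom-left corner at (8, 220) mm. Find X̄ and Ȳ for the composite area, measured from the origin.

X̄ = 25.00 mm, Ȳ = 120.00 mm

Part | A | x̄ᵢ | ȳᵢ | A·x̄ᵢ | A·ȳᵢ
web | 1920.00 | 4.00 | 120.00 | 7680.00 | 230400.00
bottom flange | 1300.00 | 40.50 | 10.00 | 52650.00 | 13000.00
top flange | 1300.00 | 40.50 | 230.00 | 52650.00 | 299000.00
Σ | 4520.00 |  |  | 112980.00 | 542400.00
X̄ = 112980.00 / 4520.00 = 25.00 mm
Ȳ = 542400.00 / 4520.00 = 120.00 mm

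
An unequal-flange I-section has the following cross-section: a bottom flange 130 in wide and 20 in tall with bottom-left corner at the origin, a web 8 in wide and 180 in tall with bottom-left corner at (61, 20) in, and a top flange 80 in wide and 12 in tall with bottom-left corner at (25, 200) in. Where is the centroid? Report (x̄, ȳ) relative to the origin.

Part | A | x̄ᵢ | ȳᵢ | A·x̄ᵢ | A·ȳᵢ
bottom flange | 2600.00 | 65.00 | 10.00 | 169000.00 | 26000.00
web | 1440.00 | 65.00 | 110.00 | 93600.00 | 158400.00
top flange | 960.00 | 65.00 | 206.00 | 62400.00 | 197760.00
Σ | 5000.00 |  |  | 325000.00 | 382160.00
x̄ = 325000.00 / 5000.00 = 65.00 in
ȳ = 382160.00 / 5000.00 = 76.43 in

x̄ = 65.00 in, ȳ = 76.43 in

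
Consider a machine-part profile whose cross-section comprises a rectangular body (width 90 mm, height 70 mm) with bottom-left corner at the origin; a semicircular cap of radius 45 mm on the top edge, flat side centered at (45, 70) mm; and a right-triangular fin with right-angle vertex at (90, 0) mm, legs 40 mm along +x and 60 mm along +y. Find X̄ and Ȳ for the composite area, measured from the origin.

rectangular body: A = 90 × 70 = 6300.00, centroid at (45.00, 35.00).
semicircular top: A = ½π·45² = 3180.86, centroid at (45.00, 89.10).
triangular fin: A = ½·40·60 = 1200.00, centroid at (103.33, 20.00).
ΣA = 10680.86 mm²
ΣAX̄ = (6300.00)(45.00) + (3180.86)(45.00) + (1200.00)(103.33) = 550638.82 mm³
ΣAȲ = (6300.00)(35.00) + (3180.86)(89.10) + (1200.00)(20.00) = 527910.38 mm³
X̄ = 550638.82 / 10680.86 = 51.55 mm
Ȳ = 527910.38 / 10680.86 = 49.43 mm

X̄ = 51.55 mm, Ȳ = 49.43 mm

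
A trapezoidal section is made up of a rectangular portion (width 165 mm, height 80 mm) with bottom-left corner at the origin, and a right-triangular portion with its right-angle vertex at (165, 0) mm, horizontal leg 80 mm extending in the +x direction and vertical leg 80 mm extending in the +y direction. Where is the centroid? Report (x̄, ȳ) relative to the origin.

x̄ = 103.80 mm, ȳ = 37.40 mm

rectangular portion: A = 165 × 80 = 13200.00, centroid at (82.50, 40.00).
triangular portion: A = ½·80·80 = 3200.00, centroid at (191.67, 26.67).
ΣA = 16400.00 mm², ΣAx̄ = 1702333.33 mm³, ΣAȳ = 613333.33 mm³.
x̄ = 1702333.33/16400.00 = 103.80 mm; ȳ = 613333.33/16400.00 = 37.40 mm.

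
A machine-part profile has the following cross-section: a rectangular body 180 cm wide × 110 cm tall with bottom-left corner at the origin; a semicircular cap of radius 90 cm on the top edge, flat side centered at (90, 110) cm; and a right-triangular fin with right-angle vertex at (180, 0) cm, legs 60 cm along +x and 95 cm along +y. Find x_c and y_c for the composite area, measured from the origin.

rectangular body: A = 180 × 110 = 19800.00, centroid at (90.00, 55.00).
semicircular top: A = ½π·90² = 12723.45, centroid at (90.00, 148.20).
triangular fin: A = ½·60·95 = 2850.00, centroid at (200.00, 31.67).
ΣA = 35373.45 cm²
ΣAx_c = (19800.00)(90.00) + (12723.45)(90.00) + (2850.00)(200.00) = 3497110.52 cm³
ΣAy_c = (19800.00)(55.00) + (12723.45)(148.20) + (2850.00)(31.67) = 3064829.53 cm³
x_c = 3497110.52 / 35373.45 = 98.86 cm
y_c = 3064829.53 / 35373.45 = 86.64 cm

x_c = 98.86 cm, y_c = 86.64 cm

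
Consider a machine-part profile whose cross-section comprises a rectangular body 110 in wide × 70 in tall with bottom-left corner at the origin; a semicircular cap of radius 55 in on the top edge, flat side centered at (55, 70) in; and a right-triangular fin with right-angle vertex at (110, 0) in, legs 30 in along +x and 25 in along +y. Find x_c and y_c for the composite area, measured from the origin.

rectangular body: A = 110 × 70 = 7700.00, centroid at (55.00, 35.00).
semicircular top: A = ½π·55² = 4751.66, centroid at (55.00, 93.34).
triangular fin: A = ½·30·25 = 375.00, centroid at (120.00, 8.33).
ΣA = 12826.66 in², ΣAx_c = 729841.24 in³, ΣAy_c = 716157.79 in³.
x_c = 729841.24/12826.66 = 56.90 in; y_c = 716157.79/12826.66 = 55.83 in.

x_c = 56.90 in, y_c = 55.83 in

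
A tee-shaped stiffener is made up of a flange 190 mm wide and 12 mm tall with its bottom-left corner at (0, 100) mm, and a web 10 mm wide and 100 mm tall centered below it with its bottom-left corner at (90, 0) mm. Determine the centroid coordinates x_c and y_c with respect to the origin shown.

web: A = 10 × 100 = 1000.00, centroid at (95.00, 50.00).
flange: A = 190 × 12 = 2280.00, centroid at (95.00, 106.00).
ΣA = 3280.00 mm², ΣAx_c = 311600.00 mm³, ΣAy_c = 291680.00 mm³.
x_c = 311600.00/3280.00 = 95.00 mm; y_c = 291680.00/3280.00 = 88.93 mm.

x_c = 95.00 mm, y_c = 88.93 mm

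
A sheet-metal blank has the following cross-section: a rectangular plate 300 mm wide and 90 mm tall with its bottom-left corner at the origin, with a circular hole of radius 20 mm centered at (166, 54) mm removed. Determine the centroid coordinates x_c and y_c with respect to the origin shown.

plate: A = 300 × 90 = 27000.00, centroid at (150.00, 45.00).
hole: A = −π·20² = -1256.64, centroid at (166.00, 54.00).
ΣA = 25743.36 mm²
ΣAx_c = (27000.00)(150.00) + (-1256.64)(166.00) = 3841398.25 mm³
ΣAy_c = (27000.00)(45.00) + (-1256.64)(54.00) = 1147141.60 mm³
x_c = 3841398.25 / 25743.36 = 149.22 mm
y_c = 1147141.60 / 25743.36 = 44.56 mm

x_c = 149.22 mm, y_c = 44.56 mm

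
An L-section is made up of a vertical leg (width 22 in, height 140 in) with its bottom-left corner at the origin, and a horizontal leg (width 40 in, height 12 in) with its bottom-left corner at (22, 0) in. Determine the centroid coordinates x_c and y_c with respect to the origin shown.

x_c = 15.18 in, y_c = 61.37 in

vertical leg: A = 22 × 140 = 3080.00, centroid at (11.00, 70.00).
horizontal leg: A = 40 × 12 = 480.00, centroid at (42.00, 6.00).
ΣA = 3560.00 in²
ΣAx_c = (3080.00)(11.00) + (480.00)(42.00) = 54040.00 in³
ΣAy_c = (3080.00)(70.00) + (480.00)(6.00) = 218480.00 in³
x_c = 54040.00 / 3560.00 = 15.18 in
y_c = 218480.00 / 3560.00 = 61.37 in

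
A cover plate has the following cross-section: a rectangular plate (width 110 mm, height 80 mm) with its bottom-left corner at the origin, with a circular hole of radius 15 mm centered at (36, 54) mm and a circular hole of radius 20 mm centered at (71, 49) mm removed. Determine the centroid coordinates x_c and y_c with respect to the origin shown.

Part | A | x̄ᵢ | ȳᵢ | A·x̄ᵢ | A·ȳᵢ
plate | 8800.00 | 55.00 | 40.00 | 484000.00 | 352000.00
hole 1 | -706.86 | 36.00 | 54.00 | -25446.90 | -38170.35
hole 2 | -1256.64 | 71.00 | 49.00 | -89221.23 | -61575.22
Σ | 6836.50 |  |  | 369331.87 | 252254.43
x_c = 369331.87 / 6836.50 = 54.02 mm
y_c = 252254.43 / 6836.50 = 36.90 mm

x_c = 54.02 mm, y_c = 36.90 mm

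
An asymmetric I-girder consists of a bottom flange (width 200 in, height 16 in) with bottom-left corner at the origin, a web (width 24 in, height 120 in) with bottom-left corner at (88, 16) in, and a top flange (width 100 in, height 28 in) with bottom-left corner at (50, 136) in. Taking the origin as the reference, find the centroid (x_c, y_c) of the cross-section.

Part | A | x̄ᵢ | ȳᵢ | A·x̄ᵢ | A·ȳᵢ
bottom flange | 3200.00 | 100.00 | 8.00 | 320000.00 | 25600.00
web | 2880.00 | 100.00 | 76.00 | 288000.00 | 218880.00
top flange | 2800.00 | 100.00 | 150.00 | 280000.00 | 420000.00
Σ | 8880.00 |  |  | 888000.00 | 664480.00
x_c = 888000.00 / 8880.00 = 100.00 in
y_c = 664480.00 / 8880.00 = 74.83 in

x_c = 100.00 in, y_c = 74.83 in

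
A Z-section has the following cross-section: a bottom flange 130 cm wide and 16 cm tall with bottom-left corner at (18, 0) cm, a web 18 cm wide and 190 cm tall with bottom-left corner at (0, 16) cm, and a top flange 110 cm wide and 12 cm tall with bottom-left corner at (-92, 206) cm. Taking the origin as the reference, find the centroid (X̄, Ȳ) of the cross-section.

X̄ = 22.67 cm, Ȳ = 99.13 cm

bottom flange: A = 130 × 16 = 2080.00, centroid at (83.00, 8.00).
web: A = 18 × 190 = 3420.00, centroid at (9.00, 111.00).
top flange: A = 110 × 12 = 1320.00, centroid at (-37.00, 212.00).
ΣA = 6820.00 cm², ΣAX̄ = 154580.00 cm³, ΣAȲ = 676100.00 cm³.
X̄ = 154580.00/6820.00 = 22.67 cm; Ȳ = 676100.00/6820.00 = 99.13 cm.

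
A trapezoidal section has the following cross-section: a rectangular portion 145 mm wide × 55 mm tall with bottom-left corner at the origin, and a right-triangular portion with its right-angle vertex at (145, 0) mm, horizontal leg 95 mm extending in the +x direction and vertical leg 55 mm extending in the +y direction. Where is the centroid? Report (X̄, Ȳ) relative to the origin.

rectangular portion: A = 145 × 55 = 7975.00, centroid at (72.50, 27.50).
triangular portion: A = ½·95·55 = 2612.50, centroid at (176.67, 18.33).
ΣA = 10587.50 mm²
ΣAX̄ = (7975.00)(72.50) + (2612.50)(176.67) = 1039729.17 mm³
ΣAȲ = (7975.00)(27.50) + (2612.50)(18.33) = 267208.33 mm³
X̄ = 1039729.17 / 10587.50 = 98.20 mm
Ȳ = 267208.33 / 10587.50 = 25.24 mm

X̄ = 98.20 mm, Ȳ = 25.24 mm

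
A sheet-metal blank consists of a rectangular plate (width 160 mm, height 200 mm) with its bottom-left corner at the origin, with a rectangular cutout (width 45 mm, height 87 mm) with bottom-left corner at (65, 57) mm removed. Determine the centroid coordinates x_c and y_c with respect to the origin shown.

plate: A = 160 × 200 = 32000.00, centroid at (80.00, 100.00).
hole: A = −(45 × 87) = -3915.00, centroid at (87.50, 100.50).
ΣA = 28085.00 mm², ΣAx_c = 2217437.50 mm³, ΣAy_c = 2806542.50 mm³.
x_c = 2217437.50/28085.00 = 78.95 mm; y_c = 2806542.50/28085.00 = 99.93 mm.

x_c = 78.95 mm, y_c = 99.93 mm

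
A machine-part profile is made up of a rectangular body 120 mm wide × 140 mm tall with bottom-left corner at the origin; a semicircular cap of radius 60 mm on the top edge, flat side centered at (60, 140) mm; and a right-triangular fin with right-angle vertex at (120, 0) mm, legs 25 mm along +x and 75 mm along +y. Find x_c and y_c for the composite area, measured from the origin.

rectangular body: A = 120 × 140 = 16800.00, centroid at (60.00, 70.00).
semicircular top: A = ½π·60² = 5654.87, centroid at (60.00, 165.46).
triangular fin: A = ½·25·75 = 937.50, centroid at (128.33, 25.00).
ΣA = 23392.37 mm², ΣAx_c = 1467604.51 mm³, ΣAy_c = 2135118.85 mm³.
x_c = 1467604.51/23392.37 = 62.74 mm; y_c = 2135118.85/23392.37 = 91.27 mm.

x_c = 62.74 mm, y_c = 91.27 mm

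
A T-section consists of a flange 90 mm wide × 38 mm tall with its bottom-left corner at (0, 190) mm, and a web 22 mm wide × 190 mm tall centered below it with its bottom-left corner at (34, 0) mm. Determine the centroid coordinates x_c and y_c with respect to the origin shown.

Part | A | x̄ᵢ | ȳᵢ | A·x̄ᵢ | A·ȳᵢ
web | 4180.00 | 45.00 | 95.00 | 188100.00 | 397100.00
flange | 3420.00 | 45.00 | 209.00 | 153900.00 | 714780.00
Σ | 7600.00 |  |  | 342000.00 | 1111880.00
x_c = 342000.00 / 7600.00 = 45.00 mm
y_c = 1111880.00 / 7600.00 = 146.30 mm

x_c = 45.00 mm, y_c = 146.30 mm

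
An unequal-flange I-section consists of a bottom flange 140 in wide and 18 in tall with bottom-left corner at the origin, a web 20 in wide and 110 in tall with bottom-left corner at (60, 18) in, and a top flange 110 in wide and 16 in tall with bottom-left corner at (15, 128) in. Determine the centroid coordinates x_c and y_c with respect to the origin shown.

x_c = 70.00 in, y_c = 65.22 in

Part | A | x̄ᵢ | ȳᵢ | A·x̄ᵢ | A·ȳᵢ
bottom flange | 2520.00 | 70.00 | 9.00 | 176400.00 | 22680.00
web | 2200.00 | 70.00 | 73.00 | 154000.00 | 160600.00
top flange | 1760.00 | 70.00 | 136.00 | 123200.00 | 239360.00
Σ | 6480.00 |  |  | 453600.00 | 422640.00
x_c = 453600.00 / 6480.00 = 70.00 in
y_c = 422640.00 / 6480.00 = 65.22 in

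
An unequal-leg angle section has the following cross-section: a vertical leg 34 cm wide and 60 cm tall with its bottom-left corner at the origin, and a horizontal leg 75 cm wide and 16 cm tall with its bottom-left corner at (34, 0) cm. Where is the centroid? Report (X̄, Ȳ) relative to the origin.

X̄ = 37.19 cm, Ȳ = 21.85 cm

vertical leg: A = 34 × 60 = 2040.00, centroid at (17.00, 30.00).
horizontal leg: A = 75 × 16 = 1200.00, centroid at (71.50, 8.00).
ΣA = 3240.00 cm²
ΣAX̄ = (2040.00)(17.00) + (1200.00)(71.50) = 120480.00 cm³
ΣAȲ = (2040.00)(30.00) + (1200.00)(8.00) = 70800.00 cm³
X̄ = 120480.00 / 3240.00 = 37.19 cm
Ȳ = 70800.00 / 3240.00 = 21.85 cm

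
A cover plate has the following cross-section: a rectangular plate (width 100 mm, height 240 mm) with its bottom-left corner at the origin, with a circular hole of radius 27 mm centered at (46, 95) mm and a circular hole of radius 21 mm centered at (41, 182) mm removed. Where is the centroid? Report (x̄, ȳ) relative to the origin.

plate: A = 100 × 240 = 24000.00, centroid at (50.00, 120.00).
hole 1: A = −π·27² = -2290.22, centroid at (46.00, 95.00).
hole 2: A = −π·21² = -1385.44, centroid at (41.00, 182.00).
ΣA = 20324.34 mm², ΣAx̄ = 1037846.70 mm³, ΣAȳ = 2410278.49 mm³.
x̄ = 1037846.70/20324.34 = 51.06 mm; ȳ = 2410278.49/20324.34 = 118.59 mm.

x̄ = 51.06 mm, ȳ = 118.59 mm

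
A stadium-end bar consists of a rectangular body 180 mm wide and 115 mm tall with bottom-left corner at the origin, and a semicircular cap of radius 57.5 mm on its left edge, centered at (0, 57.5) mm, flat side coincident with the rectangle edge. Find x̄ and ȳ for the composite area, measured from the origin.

x̄ = 67.05 mm, ȳ = 57.50 mm

Part | A | x̄ᵢ | ȳᵢ | A·x̄ᵢ | A·ȳᵢ
rectangular body | 20700.00 | 90.00 | 57.50 | 1863000.00 | 1190250.00
semicircular end | 5193.45 | -24.40 | 57.50 | -126739.58 | 298623.11
Σ | 25893.45 |  |  | 1736260.42 | 1488873.11
x̄ = 1736260.42 / 25893.45 = 67.05 mm
ȳ = 1488873.11 / 25893.45 = 57.50 mm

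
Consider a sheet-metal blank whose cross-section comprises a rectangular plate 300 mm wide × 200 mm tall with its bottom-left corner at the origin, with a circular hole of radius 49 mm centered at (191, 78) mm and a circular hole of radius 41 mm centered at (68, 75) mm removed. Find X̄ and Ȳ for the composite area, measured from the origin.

X̄ = 152.62 mm, Ȳ = 106.32 mm

plate: A = 300 × 200 = 60000.00, centroid at (150.00, 100.00).
hole 1: A = −π·49² = -7542.96, centroid at (191.00, 78.00).
hole 2: A = −π·41² = -5281.02, centroid at (68.00, 75.00).
ΣA = 47176.02 mm²
ΣAX̄ = (60000.00)(150.00) + (-7542.96)(191.00) + (-5281.02)(68.00) = 7200184.71 mm³
ΣAȲ = (60000.00)(100.00) + (-7542.96)(78.00) + (-5281.02)(75.00) = 5015572.52 mm³
X̄ = 7200184.71 / 47176.02 = 152.62 mm
Ȳ = 5015572.52 / 47176.02 = 106.32 mm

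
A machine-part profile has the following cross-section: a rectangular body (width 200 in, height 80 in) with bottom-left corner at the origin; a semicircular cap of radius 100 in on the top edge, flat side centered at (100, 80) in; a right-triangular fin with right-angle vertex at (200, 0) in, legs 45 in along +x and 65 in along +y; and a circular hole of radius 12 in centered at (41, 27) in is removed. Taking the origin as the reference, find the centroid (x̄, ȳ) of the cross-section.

x̄ = 105.96 in, ȳ = 78.94 in

Part | A | x̄ᵢ | ȳᵢ | A·x̄ᵢ | A·ȳᵢ
rectangular body | 16000.00 | 100.00 | 40.00 | 1600000.00 | 640000.00
semicircular top | 15707.96 | 100.00 | 122.44 | 1570796.33 | 1923303.73
triangular fin | 1462.50 | 215.00 | 21.67 | 314437.50 | 31687.50
hole | -452.39 | 41.00 | 27.00 | -18547.96 | -12214.51
Σ | 32718.07 |  |  | 3466685.86 | 2582776.72
x̄ = 3466685.86 / 32718.07 = 105.96 in
ȳ = 2582776.72 / 32718.07 = 78.94 in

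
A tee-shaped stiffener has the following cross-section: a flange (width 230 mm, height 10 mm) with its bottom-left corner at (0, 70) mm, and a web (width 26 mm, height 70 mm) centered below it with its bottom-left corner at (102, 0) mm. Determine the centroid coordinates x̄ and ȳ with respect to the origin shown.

x̄ = 115.00 mm, ȳ = 57.33 mm

web: A = 26 × 70 = 1820.00, centroid at (115.00, 35.00).
flange: A = 230 × 10 = 2300.00, centroid at (115.00, 75.00).
ΣA = 4120.00 mm², ΣAx̄ = 473800.00 mm³, ΣAȳ = 236200.00 mm³.
x̄ = 473800.00/4120.00 = 115.00 mm; ȳ = 236200.00/4120.00 = 57.33 mm.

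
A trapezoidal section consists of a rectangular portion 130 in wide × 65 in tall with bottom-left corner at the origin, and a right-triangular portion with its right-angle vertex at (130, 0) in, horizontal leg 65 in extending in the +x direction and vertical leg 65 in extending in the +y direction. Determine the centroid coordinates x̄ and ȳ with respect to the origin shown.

x̄ = 82.33 in, ȳ = 30.33 in

rectangular portion: A = 130 × 65 = 8450.00, centroid at (65.00, 32.50).
triangular portion: A = ½·65·65 = 2112.50, centroid at (151.67, 21.67).
ΣA = 10562.50 in²
ΣAx̄ = (8450.00)(65.00) + (2112.50)(151.67) = 869645.83 in³
ΣAȳ = (8450.00)(32.50) + (2112.50)(21.67) = 320395.83 in³
x̄ = 869645.83 / 10562.50 = 82.33 in
ȳ = 320395.83 / 10562.50 = 30.33 in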